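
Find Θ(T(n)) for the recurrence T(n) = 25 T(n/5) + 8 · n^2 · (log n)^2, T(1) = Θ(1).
T(n) = Θ(n^2 · (log n)^3)

Here log_5 25 = 2 and f(n) = 8 · n^2 · (log n)^2 = Θ(n^(log_5 25) · (log n)^2). This is the extended Case 2 of the master theorem (f matches the critical exponent up to log factors), giving T(n) = Θ(n^(log_5 25) · (log n)^(2+1)) = Θ(n^2 · (log n)^3).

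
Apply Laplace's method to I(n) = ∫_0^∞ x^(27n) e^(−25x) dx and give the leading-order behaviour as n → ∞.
I(n) ~ (sqrt(2π·27n) / 25) · (27n/(25e))^(27n)

Write the integrand as exp(27n ln x − 25x) and set f(x) = 27n ln x − 25x. Then f'(x) = 27n/x − 25 = 0 at x* = 27n/25, and f''(x*) = −27n/x*^2 = −25^2/(27n). Laplace's method (interior maximum) gives
  I(n) ~ e^(f(x*)) · sqrt(2π / |f''(x*)|)
        = exp(27n ln(27n/25) − 27n) · sqrt(2π · 27n / 25^2)
        = (27n/25)^(27n) e^(−27n) · sqrt(2π·27n) / 25
        = (sqrt(2π·27n) / 25) · (27n/(25e))^(27n).
This matches Γ(27n+1)/25^(27n+1) with Stirling applied to Γ.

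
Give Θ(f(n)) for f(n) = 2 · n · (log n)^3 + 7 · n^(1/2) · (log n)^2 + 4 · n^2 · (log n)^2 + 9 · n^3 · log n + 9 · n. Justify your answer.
f(n) ∈ Θ(n^3 · log n)

Compare the terms by growth order. For large n, n^a · (log n)^b dominates n^a' · (log n)^b' iff a > a', or (a = a' and b > b'). Ranking the 5 terms shows the dominant one is 9 · n^3 · log n. Hence f(n) ∈ Θ(n^3 · log n).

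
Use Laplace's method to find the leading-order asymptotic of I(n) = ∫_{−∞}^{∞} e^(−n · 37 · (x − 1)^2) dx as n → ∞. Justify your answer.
I(n) = sqrt(π/(37n))

Here φ(x) = 37 · (x − 1)^2 has its unique minimum at x* = 1 with φ(x*) = 0 and φ''(x*) = 74. Laplace's method gives
  I(n) ~ e^(−n φ(x*)) · sqrt(2π / (n · φ''(x*))) = sqrt(2π / (74n)) = sqrt(π/(37n)).
This is exact: substituting u = (x − 1)·sqrt(37n) gives I(n) = (1/sqrt(37n)) ∫_{−∞}^{∞} e^(−u^2) du = sqrt(π/(37n)).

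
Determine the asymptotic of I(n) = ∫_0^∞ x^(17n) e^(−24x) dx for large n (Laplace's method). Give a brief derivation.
I(n) ~ (sqrt(2π·17n) / 24) · (17n/(24e))^(17n)

Write the integrand as exp(17n ln x − 24x) and set f(x) = 17n ln x − 24x. Then f'(x) = 17n/x − 24 = 0 at x* = 17n/24, and f''(x*) = −17n/x*^2 = −24^2/(17n). Laplace's method (interior maximum) gives
  I(n) ~ e^(f(x*)) · sqrt(2π / |f''(x*)|)
        = exp(17n ln(17n/24) − 17n) · sqrt(2π · 17n / 24^2)
        = (17n/24)^(17n) e^(−17n) · sqrt(2π·17n) / 24
        = (sqrt(2π·17n) / 24) · (17n/(24e))^(17n).
This matches Γ(17n+1)/24^(17n+1) with Stirling applied to Γ.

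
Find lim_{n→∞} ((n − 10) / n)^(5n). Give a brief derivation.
lim = e^(−50)

Rewrite as (1 − 10/n)^(5n). By the standard limit (1 + x/n)^n → e^x, we have (1 − 10/n)^n → e^(−10), and raising to the 5th power gives e^(−50).
More precisely, ln[(1 − 10/n)^(5n)] = 5n · ln(1 − 10/n) = 5n · (-10/n + O(1/n^2)) = -50 + O(1/n) → -50.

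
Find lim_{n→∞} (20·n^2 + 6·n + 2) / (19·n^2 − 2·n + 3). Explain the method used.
lim = 20/19

For large n the leading n^2 terms dominate both numerator and denominator. Dividing top and bottom by n^2, every other term tends to 0, leaving 20/19.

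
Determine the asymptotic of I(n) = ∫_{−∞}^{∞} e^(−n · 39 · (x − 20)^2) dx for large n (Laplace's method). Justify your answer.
I(n) = sqrt(π/(39n))

Here φ(x) = 39 · (x − 20)^2 has its unique minimum at x* = 20 with φ(x*) = 0 and φ''(x*) = 78. Laplace's method gives
  I(n) ~ e^(−n φ(x*)) · sqrt(2π / (n · φ''(x*))) = sqrt(2π / (78n)) = sqrt(π/(39n)).
This is exact: substituting u = (x − 20)·sqrt(39n) gives I(n) = (1/sqrt(39n)) ∫_{−∞}^{∞} e^(−u^2) du = sqrt(π/(39n)).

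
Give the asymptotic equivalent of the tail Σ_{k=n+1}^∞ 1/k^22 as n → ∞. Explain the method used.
Σ_{k>n} 1/k^22 ~ 1/(21 · n^21)

Compare to the integral: ∫_{n}^∞ x^(−22) dx = [−x^(−21)/21]_{n}^∞ = 1/((22−1)·n^21). Euler-Maclaurin then gives
  Σ_{k>n} 1/k^22 = ∫_{n}^∞ dx/x^22 − 1/(2·n^22) + O(1/n^23).
(Equivalently this is ζ(22) − Σ_{k≤n} 1/k^22.)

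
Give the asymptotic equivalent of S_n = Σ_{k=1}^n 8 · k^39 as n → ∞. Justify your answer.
S_n ~ n^40 / 5

By integral comparison (Euler-Maclaurin), Σ_{k=1}^n 8 · k^39 = 8 · ∫_0^n x^39 dx + O(n^39) = 8 · n^40/40 = n^40 / 5 + O(n^39). (Equivalently, Faulhaber's formula gives the same leading term.)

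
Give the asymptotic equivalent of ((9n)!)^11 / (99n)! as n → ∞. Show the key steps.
((9n)!)^11/(99n)! ~ ((2π·9n)^(10/2) / sqrt(11)) · 11^(−11·9n)  →  0

Write N = 9n. Stirling: N! ~ sqrt(2π N)(N/e)^N and (11N)! ~ sqrt(2π·11N)·(11N/e)^(11N).
  (N!)^11/(11N)! ~ (2π N)^(11/2) (N/e)^(11N) / [sqrt(2π·11N) (11N/e)^(11N)]
     = (2π N)^(11/2) / sqrt(2π·11N) · (N/(11N))^(11N)
     = (2π N)^((11−1)/2) / sqrt(11) · 11^(−11N).
Since 11^11 > 1, the factor 11^(−11N) decays exponentially, so the ratio → 0. Substituting N = 9n gives the stated form.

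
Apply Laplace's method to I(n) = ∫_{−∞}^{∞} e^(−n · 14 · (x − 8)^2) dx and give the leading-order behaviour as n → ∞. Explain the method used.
I(n) = sqrt(π/(14n))

Here φ(x) = 14 · (x − 8)^2 has its unique minimum at x* = 8 with φ(x*) = 0 and φ''(x*) = 28. Laplace's method gives
  I(n) ~ e^(−n φ(x*)) · sqrt(2π / (n · φ''(x*))) = sqrt(2π / (28n)) = sqrt(π/(14n)).
This is exact: substituting u = (x − 8)·sqrt(14n) gives I(n) = (1/sqrt(14n)) ∫_{−∞}^{∞} e^(−u^2) du = sqrt(π/(14n)).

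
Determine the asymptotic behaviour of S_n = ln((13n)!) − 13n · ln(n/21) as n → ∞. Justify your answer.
S_n ~ 13n · (ln 273 − 1) + O(ln n)

Stirling: ln((13n)!) = 13n ln(13n) − 13n + O(ln n).
  S_n = 13n ln(13n) − 13n − 13n ln(n/21) + O(ln n)
      = 13n ln(13n) − 13n ln n + 13n ln 21 − 13n + O(ln n)
      = 13n ln 13 + 13n ln 21 − 13n + O(ln n)
      = 13n (ln 273 − 1) + O(ln n).
Numerically ln(273) − 1 ≈ 4.6095.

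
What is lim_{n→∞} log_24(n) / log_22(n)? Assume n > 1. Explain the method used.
lim = ln(22) / ln(24) = log_24(22)

Change of base: log_24(n) = ln n / ln 24 and log_22(n) = ln n / ln 22. The ratio is (ln n / ln 24) · (ln 22 / ln n) = ln 22 / ln 24, a constant independent of n. So the limit is ln 22 / ln 24 = log_24(22).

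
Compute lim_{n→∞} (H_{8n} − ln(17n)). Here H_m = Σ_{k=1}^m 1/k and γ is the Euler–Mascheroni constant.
lim = ln(8/17) + γ

By Euler-Maclaurin, H_m = ln m + γ + O(1/m). So
  H_{8n} − ln(17n) = ln(8n) + γ − ln(17n) + O(1/n)
                       = ln(8/17) + γ + O(1/n).
Hence the limit is ln(8/17) + γ.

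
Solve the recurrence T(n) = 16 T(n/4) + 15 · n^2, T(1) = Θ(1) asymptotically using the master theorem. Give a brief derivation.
T(n) = Θ(n^2 log n)

log_4 16 = 2, and f(n) = 15 · n^2 = Θ(n^(log_4 16)). This is Case 2 of the master theorem: T(n) = Θ(f(n) · log n) = Θ(n^2 log n).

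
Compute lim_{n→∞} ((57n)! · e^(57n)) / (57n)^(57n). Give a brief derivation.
lim = ∞

Stirling: (57n)! ~ sqrt(2π·57n) · (57n/e)^(57n). Hence
  (57n)! · e^(57n) / (57n)^(57n) ~ sqrt(2π·57n) = sqrt(2π·57) · sqrt(n) → ∞.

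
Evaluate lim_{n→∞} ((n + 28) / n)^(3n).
lim = e^84

Rewrite as (1 + 28/n)^(3n). By the standard limit (1 + x/n)^n → e^x, we have (1 + 28/n)^n → e^28, and raising to the 3rd power gives e^84.
More precisely, ln[(1 + 28/n)^(3n)] = 3n · ln(1 + 28/n) = 3n · (28/n + O(1/n^2)) = 84 + O(1/n) → 84.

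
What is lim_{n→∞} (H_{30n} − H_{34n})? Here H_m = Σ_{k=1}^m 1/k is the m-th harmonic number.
lim = ln(30/34) = ln(15/17)

Euler-Maclaurin gives H_m = ln m + γ + 1/(2m) + O(1/m^2). The γ and O(1/m) terms cancel in the difference:
  H_{30n} − H_{34n} = ln(30n) − ln(34n) + O(1/n) = ln(30/34) + O(1/n).
Hence the limit is ln(30/34) = ln(15/17).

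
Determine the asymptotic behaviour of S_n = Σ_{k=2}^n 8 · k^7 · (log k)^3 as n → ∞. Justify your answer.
S_n ~ n^8 · (log n)^3

By integral comparison, S_n = ∫_1^n 8 · x^7 · (log x)^3 dx + O(n^7 · (log n)^3). For the integral, the leading term of ∫_1^n x^7 (log x)^3 dx is n^8/8 · (log n)^3 (by repeated integration by parts; each step lowers the log-exponent and produces a relatively O(1/log n) correction). Hence S_n ~ n^8 · (log n)^3.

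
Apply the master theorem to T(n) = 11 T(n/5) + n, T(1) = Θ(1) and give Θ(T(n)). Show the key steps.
T(n) = Θ(n^(log_5 11))

Master theorem: compare f(n) = n to n^(log_5 11) where log_5 11 ≈ 1.490. Since 1 < log_5 11, we have f(n) = O(n^(log_5 11 − ε)) for some ε > 0 — Case 1. Hence T(n) = Θ(n^(log_5 11)).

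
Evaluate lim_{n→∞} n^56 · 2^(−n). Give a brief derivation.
lim = 0

Exponentials with base > 1 dominate every fixed polynomial: for any fixed c, n^c / 2^n → 0 as n → ∞ (e.g. by the ratio test, or by writing 2^n = e^(n ln 2) and noting e^(n ln 2) / n^c → ∞). Hence n^56 · 2^(−n) = n^56 / 2^n → 0.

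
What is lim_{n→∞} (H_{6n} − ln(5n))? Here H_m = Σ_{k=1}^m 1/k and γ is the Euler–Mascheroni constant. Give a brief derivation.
lim = ln(6/5) + γ

By Euler-Maclaurin, H_m = ln m + γ + O(1/m). So
  H_{6n} − ln(5n) = ln(6n) + γ − ln(5n) + O(1/n)
                       = ln(6/5) + γ + O(1/n).
Hence the limit is ln(6/5) + γ.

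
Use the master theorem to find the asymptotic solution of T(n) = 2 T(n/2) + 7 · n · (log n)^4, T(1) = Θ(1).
T(n) = Θ(n · (log n)^5)

Here log_2 2 = 1 and f(n) = 7 · n · (log n)^4 = Θ(n^(log_2 2) · (log n)^4). This is the extended Case 2 of the master theorem (f matches the critical exponent up to log factors), giving T(n) = Θ(n^(log_2 2) · (log n)^(4+1)) = Θ(n · (log n)^5).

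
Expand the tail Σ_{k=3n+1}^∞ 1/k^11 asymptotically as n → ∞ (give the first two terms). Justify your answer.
Σ_{k>3n} 1/k^11 = 1/(10 · (3n)^10) − 1/(2 · (3n)^11) + O(1/(3n)^12)

Compare to the integral: ∫_{3n}^∞ x^(−11) dx = [−x^(−10)/10]_{3n}^∞ = 1/((11−1)·(3n)^10). The Euler-Maclaurin correction adds −f(3n)/2 = −1/(2·(3n)^11). Euler-Maclaurin then gives
  Σ_{k>3n} 1/k^11 = ∫_{3n}^∞ dx/x^11 − 1/(2·(3n)^11) + O(1/(3n)^12).
(Equivalently this is ζ(11) − Σ_{k≤3n} 1/k^11.)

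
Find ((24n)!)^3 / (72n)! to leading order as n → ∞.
((24n)!)^3/(72n)! ~ ((2π·24n)^(2/2) / sqrt(3)) · 3^(−3·24n)  →  0

Write N = 24n. Stirling: N! ~ sqrt(2π N)(N/e)^N and (3N)! ~ sqrt(2π·3N)·(3N/e)^(3N).
  (N!)^3/(3N)! ~ (2π N)^(3/2) (N/e)^(3N) / [sqrt(2π·3N) (3N/e)^(3N)]
     = (2π N)^(3/2) / sqrt(2π·3N) · (N/(3N))^(3N)
     = (2π N)^((3−1)/2) / sqrt(3) · 3^(−3N).
Since 3^3 > 1, the factor 3^(−3N) decays exponentially, so the ratio → 0. Substituting N = 24n gives the stated form.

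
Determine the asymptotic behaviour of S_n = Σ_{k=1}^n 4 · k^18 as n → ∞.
S_n ~ 4 · n^19 / 19

By integral comparison (Euler-Maclaurin), Σ_{k=1}^n 4 · k^18 = 4 · ∫_0^n x^18 dx + O(n^18) = 4 · n^19/19 + O(n^18). (Equivalently, Faulhaber's formula gives the same leading term.)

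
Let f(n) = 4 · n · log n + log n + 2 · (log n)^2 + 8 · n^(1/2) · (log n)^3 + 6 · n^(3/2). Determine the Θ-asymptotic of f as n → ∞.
f(n) ∈ Θ(n^(3/2))

Compare the terms by growth order. For large n, n^a · (log n)^b dominates n^a' · (log n)^b' iff a > a', or (a = a' and b > b'). Ranking the 5 terms shows the dominant one is 6 · n^(3/2). Hence f(n) ∈ Θ(n^(3/2)).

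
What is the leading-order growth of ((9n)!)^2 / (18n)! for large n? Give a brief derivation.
((9n)!)^2/(18n)! ~ ((2π·9n)^(1/2) / sqrt(2)) · 2^(−2·9n)  →  0

Write N = 9n. Stirling: N! ~ sqrt(2π N)(N/e)^N and (2N)! ~ sqrt(2π·2N)·(2N/e)^(2N).
  (N!)^2/(2N)! ~ (2π N)^(2/2) (N/e)^(2N) / [sqrt(2π·2N) (2N/e)^(2N)]
     = (2π N)^(2/2) / sqrt(2π·2N) · (N/(2N))^(2N)
     = (2π N)^((2−1)/2) / sqrt(2) · 2^(−2N).
Since 2^2 > 1, the factor 2^(−2N) decays exponentially, so the ratio → 0. Substituting N = 9n gives the stated form.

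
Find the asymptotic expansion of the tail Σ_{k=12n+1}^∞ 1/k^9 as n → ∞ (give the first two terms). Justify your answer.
Σ_{k>12n} 1/k^9 = 1/(8 · (12n)^8) − 1/(2 · (12n)^9) + O(1/(12n)^10)

Compare to the integral: ∫_{12n}^∞ x^(−9) dx = [−x^(−8)/8]_{12n}^∞ = 1/((9−1)·(12n)^8). The Euler-Maclaurin correction adds −f(12n)/2 = −1/(2·(12n)^9). Euler-Maclaurin then gives
  Σ_{k>12n} 1/k^9 = ∫_{12n}^∞ dx/x^9 − 1/(2·(12n)^9) + O(1/(12n)^10).
(Equivalently this is ζ(9) − Σ_{k≤12n} 1/k^9.)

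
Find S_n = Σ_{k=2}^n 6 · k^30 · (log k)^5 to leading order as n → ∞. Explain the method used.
S_n ~ 6 · n^31 · (log n)^5 / 31

By integral comparison, S_n = ∫_1^n 6 · x^30 · (log x)^5 dx + O(n^30 · (log n)^5). For the integral, the leading term of ∫_1^n x^30 (log x)^5 dx is n^31/31 · (log n)^5 (by repeated integration by parts; each step lowers the log-exponent and produces a relatively O(1/log n) correction). Hence S_n ~ 6 · n^31 · (log n)^5 / 31.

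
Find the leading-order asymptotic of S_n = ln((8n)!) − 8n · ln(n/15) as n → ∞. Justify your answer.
S_n ~ 8n · (ln 120 − 1) + O(ln n)

Stirling: ln((8n)!) = 8n ln(8n) − 8n + O(ln n).
  S_n = 8n ln(8n) − 8n − 8n ln(n/15) + O(ln n)
      = 8n ln(8n) − 8n ln n + 8n ln 15 − 8n + O(ln n)
      = 8n ln 8 + 8n ln 15 − 8n + O(ln n)
      = 8n (ln 120 − 1) + O(ln n).
Numerically ln(120) − 1 ≈ 3.7875.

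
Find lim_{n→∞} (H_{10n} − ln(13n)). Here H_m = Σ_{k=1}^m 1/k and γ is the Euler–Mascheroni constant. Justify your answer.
lim = ln(10/13) + γ

By Euler-Maclaurin, H_m = ln m + γ + O(1/m). So
  H_{10n} − ln(13n) = ln(10n) + γ − ln(13n) + O(1/n)
                       = ln(10/13) + γ + O(1/n).
Hence the limit is ln(10/13) + γ.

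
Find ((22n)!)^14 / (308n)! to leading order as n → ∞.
((22n)!)^14/(308n)! ~ ((2π·22n)^(13/2) / sqrt(14)) · 14^(−14·22n)  →  0

Write N = 22n. Stirling: N! ~ sqrt(2π N)(N/e)^N and (14N)! ~ sqrt(2π·14N)·(14N/e)^(14N).
  (N!)^14/(14N)! ~ (2π N)^(14/2) (N/e)^(14N) / [sqrt(2π·14N) (14N/e)^(14N)]
     = (2π N)^(14/2) / sqrt(2π·14N) · (N/(14N))^(14N)
     = (2π N)^((14−1)/2) / sqrt(14) · 14^(−14N).
Since 14^14 > 1, the factor 14^(−14N) decays exponentially, so the ratio → 0. Substituting N = 22n gives the stated form.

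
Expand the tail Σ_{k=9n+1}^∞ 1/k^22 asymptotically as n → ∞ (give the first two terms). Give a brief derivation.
Σ_{k>9n} 1/k^22 = 1/(21 · (9n)^21) − 1/(2 · (9n)^22) + O(1/(9n)^23)

Compare to the integral: ∫_{9n}^∞ x^(−22) dx = [−x^(−21)/21]_{9n}^∞ = 1/((22−1)·(9n)^21). The Euler-Maclaurin correction adds −f(9n)/2 = −1/(2·(9n)^22). Euler-Maclaurin then gives
  Σ_{k>9n} 1/k^22 = ∫_{9n}^∞ dx/x^22 − 1/(2·(9n)^22) + O(1/(9n)^23).
(Equivalently this is ζ(22) − Σ_{k≤9n} 1/k^22.)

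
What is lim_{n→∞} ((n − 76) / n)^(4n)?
lim = e^(−304)

Rewrite as (1 − 76/n)^(4n). By the standard limit (1 + x/n)^n → e^x, we have (1 − 76/n)^n → e^(−76), and raising to the 4th power gives e^(−304).
More precisely, ln[(1 − 76/n)^(4n)] = 4n · ln(1 − 76/n) = 4n · (-76/n + O(1/n^2)) = -304 + O(1/n) → -304.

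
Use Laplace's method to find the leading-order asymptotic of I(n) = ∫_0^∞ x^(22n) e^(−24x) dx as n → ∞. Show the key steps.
I(n) ~ (sqrt(2π·22n) / 24) · (22n/(24e))^(22n)

Write the integrand as exp(22n ln x − 24x) and set f(x) = 22n ln x − 24x. Then f'(x) = 22n/x − 24 = 0 at x* = 22n/24, and f''(x*) = −22n/x*^2 = −24^2/(22n). Laplace's method (interior maximum) gives
  I(n) ~ e^(f(x*)) · sqrt(2π / |f''(x*)|)
        = exp(22n ln(22n/24) − 22n) · sqrt(2π · 22n / 24^2)
        = (22n/24)^(22n) e^(−22n) · sqrt(2π·22n) / 24
        = (sqrt(2π·22n) / 24) · (22n/(24e))^(22n).
This matches Γ(22n+1)/24^(22n+1) with Stirling applied to Γ.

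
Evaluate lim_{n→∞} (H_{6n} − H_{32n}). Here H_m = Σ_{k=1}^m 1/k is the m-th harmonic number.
lim = ln(6/32) = ln(3/16)

Euler-Maclaurin gives H_m = ln m + γ + 1/(2m) + O(1/m^2). The γ and O(1/m) terms cancel in the difference:
  H_{6n} − H_{32n} = ln(6n) − ln(32n) + O(1/n) = ln(6/32) + O(1/n).
Hence the limit is ln(6/32) = ln(3/16).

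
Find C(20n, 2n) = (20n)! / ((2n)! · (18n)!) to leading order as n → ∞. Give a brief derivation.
C(20n, 2n) ~ (10000000000/387420489)^(2n) · sqrt(5/(9π·2n))

Write N = 2n. Apply Stirling to each factorial:
  (10N)! ~ sqrt(2π·10N) · (10N/e)^(10N),
  N! ~ sqrt(2π N) · (N/e)^N,
  (9N)! ~ sqrt(2π·9N) · (9N/e)^(9N).
The exponential factors combine to (10N)^(10N) / (N^N · (9N)^(9N)) = 10^(10N)/9^(9N) = (10^10/9^9)^N = (10000000000/387420489)^N.
The square-root prefactors combine to sqrt(2π·10N) / (sqrt(2π N)·sqrt(2π·9N)) = sqrt(10 / (2π·9·N)) = sqrt(5/(9π·2n)).
Substituting N = 2n: C(20n, 2n) ~ (10000000000/387420489)^(2n) · sqrt(5/(9π·2n)).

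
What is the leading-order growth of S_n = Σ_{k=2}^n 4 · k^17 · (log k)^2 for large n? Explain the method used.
S_n ~ 2 · n^18 · (log n)^2 / 9

By integral comparison, S_n = ∫_1^n 4 · x^17 · (log x)^2 dx + O(n^17 · (log n)^2). For the integral, the leading term of ∫_1^n x^17 (log x)^2 dx is n^18/18 · (log n)^2 (by repeated integration by parts; each step lowers the log-exponent and produces a relatively O(1/log n) correction). Hence S_n ~ 2 · n^18 · (log n)^2 / 9.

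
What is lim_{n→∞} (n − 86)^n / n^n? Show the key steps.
lim = e^(−86)

Rewrite as (1 − 86/n)^(n). By the standard limit (1 + x/n)^n → e^x, we have (1 − 86/n)^n → e^(−86), and raising to the 1st power gives e^(−86).
More precisely, ln[(1 − 86/n)^(n)] = n · ln(1 − 86/n) = n · (-86/n + O(1/n^2)) = -86 + O(1/n) → -86.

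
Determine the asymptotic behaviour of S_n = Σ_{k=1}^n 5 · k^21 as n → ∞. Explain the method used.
S_n ~ 5 · n^22 / 22

By integral comparison (Euler-Maclaurin), Σ_{k=1}^n 5 · k^21 = 5 · ∫_0^n x^21 dx + O(n^21) = 5 · n^22/22 + O(n^21). (Equivalently, Faulhaber's formula gives the same leading term.)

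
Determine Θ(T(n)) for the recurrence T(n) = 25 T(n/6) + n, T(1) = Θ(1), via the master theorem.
T(n) = Θ(n^(log_6 25))

Master theorem: compare f(n) = n to n^(log_6 25) where log_6 25 ≈ 1.796. Since 1 < log_6 25, we have f(n) = O(n^(log_6 25 − ε)) for some ε > 0 — Case 1. Hence T(n) = Θ(n^(log_6 25)).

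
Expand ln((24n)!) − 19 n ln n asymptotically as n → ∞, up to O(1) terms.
ln((24n)!) − 19 n ln n = 5 n ln n + 24(ln 24 − 1) n + (1/2) ln(2π·24n) + O(1/n)

Stirling: ln((24n)!) = 24n ln(24n) − 24n + (1/2) ln(2π·24n) + O(1/n).
Expand 24n ln(24n) = 24n (ln n + ln 24) = 24n ln n + 24n ln 24.
Subtract 19n ln n: leading term is (24 − 19) n ln n = 5 n ln n. The next term is 24n ln 24 − 24n = 24(ln 24 − 1) n. Then the (1/2) ln(2π·24n) correction.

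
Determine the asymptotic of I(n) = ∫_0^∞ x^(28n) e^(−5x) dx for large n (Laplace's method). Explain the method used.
I(n) ~ (sqrt(2π·28n) / 5) · (28n/(5e))^(28n)

Write the integrand as exp(28n ln x − 5x) and set f(x) = 28n ln x − 5x. Then f'(x) = 28n/x − 5 = 0 at x* = 28n/5, and f''(x*) = −28n/x*^2 = −5^2/(28n). Laplace's method (interior maximum) gives
  I(n) ~ e^(f(x*)) · sqrt(2π / |f''(x*)|)
        = exp(28n ln(28n/5) − 28n) · sqrt(2π · 28n / 5^2)
        = (28n/5)^(28n) e^(−28n) · sqrt(2π·28n) / 5
        = (sqrt(2π·28n) / 5) · (28n/(5e))^(28n).
This matches Γ(28n+1)/5^(28n+1) with Stirling applied to Γ.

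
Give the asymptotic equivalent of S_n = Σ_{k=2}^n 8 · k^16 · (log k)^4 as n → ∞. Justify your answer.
S_n ~ 8 · n^17 · (log n)^4 / 17

By integral comparison, S_n = ∫_1^n 8 · x^16 · (log x)^4 dx + O(n^16 · (log n)^4). For the integral, the leading term of ∫_1^n x^16 (log x)^4 dx is n^17/17 · (log n)^4 (by repeated integration by parts; each step lowers the log-exponent and produces a relatively O(1/log n) correction). Hence S_n ~ 8 · n^17 · (log n)^4 / 17.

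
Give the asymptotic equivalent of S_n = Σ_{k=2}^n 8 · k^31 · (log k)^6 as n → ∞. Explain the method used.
S_n ~ n^32 · (log n)^6 / 4

By integral comparison, S_n = ∫_1^n 8 · x^31 · (log x)^6 dx + O(n^31 · (log n)^6). For the integral, the leading term of ∫_1^n x^31 (log x)^6 dx is n^32/32 · (log n)^6 (by repeated integration by parts; each step lowers the log-exponent and produces a relatively O(1/log n) correction). Hence S_n ~ n^32 · (log n)^6 / 4.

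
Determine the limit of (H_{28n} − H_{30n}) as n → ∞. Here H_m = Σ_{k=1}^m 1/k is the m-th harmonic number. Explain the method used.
lim = ln(28/30) = ln(14/15)

Euler-Maclaurin gives H_m = ln m + γ + 1/(2m) + O(1/m^2). The γ and O(1/m) terms cancel in the difference:
  H_{28n} − H_{30n} = ln(28n) − ln(30n) + O(1/n) = ln(28/30) + O(1/n).
Hence the limit is ln(28/30) = ln(14/15).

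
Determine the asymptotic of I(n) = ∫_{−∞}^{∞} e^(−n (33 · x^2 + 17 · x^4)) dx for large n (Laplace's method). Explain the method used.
I(n) ~ sqrt(π/(33n))

φ(x) = 33 · x^2 + 17 · x^4 has its unique global minimum at x* = 0 (since φ'(x) = 66x + 68x^3 = 0 only at x = 0 for real x with both coefficients positive, and φ → ∞ as |x| → ∞). At x* = 0, φ(0) = 0 and φ''(0) = 66. Laplace's method then gives
  I(n) ~ sqrt(2π / (n · φ''(0))) · e^(−n φ(0)) = sqrt(2π / (66n)) = sqrt(π/(33n)).
The 17 · x^4 term contributes only at subleading order (an O(1/n) relative correction).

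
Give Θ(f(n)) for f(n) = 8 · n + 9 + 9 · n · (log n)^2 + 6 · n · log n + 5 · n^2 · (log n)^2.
f(n) ∈ Θ(n^2 · (log n)^2)

Compare the terms by growth order. For large n, n^a · (log n)^b dominates n^a' · (log n)^b' iff a > a', or (a = a' and b > b'). Ranking the 5 terms shows the dominant one is 5 · n^2 · (log n)^2. Hence f(n) ∈ Θ(n^2 · (log n)^2).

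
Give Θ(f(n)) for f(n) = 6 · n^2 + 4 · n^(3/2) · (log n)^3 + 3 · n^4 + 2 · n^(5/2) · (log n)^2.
f(n) ∈ Θ(n^4)

Compare the terms by growth order. For large n, n^a · (log n)^b dominates n^a' · (log n)^b' iff a > a', or (a = a' and b > b'). Ranking the 4 terms shows the dominant one is 3 · n^4. Hence f(n) ∈ Θ(n^4).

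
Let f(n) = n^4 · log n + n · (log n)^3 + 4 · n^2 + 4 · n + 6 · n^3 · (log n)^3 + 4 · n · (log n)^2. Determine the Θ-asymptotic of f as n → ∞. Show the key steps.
f(n) ∈ Θ(n^4 · log n)

Compare the terms by growth order. For large n, n^a · (log n)^b dominates n^a' · (log n)^b' iff a > a', or (a = a' and b > b'). Ranking the 6 terms shows the dominant one is n^4 · log n. Hence f(n) ∈ Θ(n^4 · log n).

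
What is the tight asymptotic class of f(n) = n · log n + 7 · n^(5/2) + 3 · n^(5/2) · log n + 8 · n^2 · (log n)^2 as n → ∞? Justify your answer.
f(n) ∈ Θ(n^(5/2) · log n)

Compare the terms by growth order. For large n, n^a · (log n)^b dominates n^a' · (log n)^b' iff a > a', or (a = a' and b > b'). Ranking the 4 terms shows the dominant one is 3 · n^(5/2) · log n. Hence f(n) ∈ Θ(n^(5/2) · log n).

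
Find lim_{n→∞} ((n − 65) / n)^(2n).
lim = e^(−130)

Rewrite as (1 − 65/n)^(2n). By the standard limit (1 + x/n)^n → e^x, we have (1 − 65/n)^n → e^(−65), and raising to the 2nd power gives e^(−130).
More precisely, ln[(1 − 65/n)^(2n)] = 2n · ln(1 − 65/n) = 2n · (-65/n + O(1/n^2)) = -130 + O(1/n) → -130.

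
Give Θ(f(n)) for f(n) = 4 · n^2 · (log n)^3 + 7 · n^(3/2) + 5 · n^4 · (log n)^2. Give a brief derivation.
f(n) ∈ Θ(n^4 · (log n)^2)

Compare the terms by growth order. For large n, n^a · (log n)^b dominates n^a' · (log n)^b' iff a > a', or (a = a' and b > b'). Ranking the 3 terms shows the dominant one is 5 · n^4 · (log n)^2. Hence f(n) ∈ Θ(n^4 · (log n)^2).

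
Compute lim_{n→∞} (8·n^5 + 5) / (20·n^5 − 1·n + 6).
lim = 8/20 = 2/5

For large n the leading n^5 terms dominate both numerator and denominator. Dividing top and bottom by n^5, every other term tends to 0, leaving 8/20 = 2/5.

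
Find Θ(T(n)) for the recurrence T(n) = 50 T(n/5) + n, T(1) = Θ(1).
T(n) = Θ(n^(log_5 50))

Master theorem: compare f(n) = n to n^(log_5 50) where log_5 50 ≈ 2.431. Since 1 < log_5 50, we have f(n) = O(n^(log_5 50 − ε)) for some ε > 0 — Case 1. Hence T(n) = Θ(n^(log_5 50)).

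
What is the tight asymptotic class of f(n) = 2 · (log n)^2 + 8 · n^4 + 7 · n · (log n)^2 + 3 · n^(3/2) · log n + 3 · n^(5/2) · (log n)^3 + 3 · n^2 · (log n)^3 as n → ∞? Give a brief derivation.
f(n) ∈ Θ(n^4)

Compare the terms by growth order. For large n, n^a · (log n)^b dominates n^a' · (log n)^b' iff a > a', or (a = a' and b > b'). Ranking the 6 terms shows the dominant one is 8 · n^4. Hence f(n) ∈ Θ(n^4).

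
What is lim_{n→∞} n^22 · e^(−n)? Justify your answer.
lim = 0

Exponentials with base > 1 dominate every fixed polynomial: for any fixed c, n^c / e^n → 0 as n → ∞ (e.g. by the ratio test, or since e^n grows faster than any power of n). Hence n^22 · e^(−n) = n^22 / e^n → 0.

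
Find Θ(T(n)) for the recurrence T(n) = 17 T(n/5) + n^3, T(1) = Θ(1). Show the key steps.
T(n) = Θ(n^3)

log_5 17 ≈ 1.760. f(n) = n^3 dominates n^(log_5 17) since 3 > 1.760, and the regularity condition a·f(n/b) = 17·(n/5)^3 = (17/125)·n^3 ≤ c·f(n) holds with c = 17/125 ≈ 0.136 < 1. So this is Case 3: T(n) = Θ(f(n)) = Θ(n^3).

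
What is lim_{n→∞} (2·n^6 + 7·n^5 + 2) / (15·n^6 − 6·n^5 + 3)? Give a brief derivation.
lim = 2/15

For large n the leading n^6 terms dominate both numerator and denominator. Dividing top and bottom by n^6, every other term tends to 0, leaving 2/15.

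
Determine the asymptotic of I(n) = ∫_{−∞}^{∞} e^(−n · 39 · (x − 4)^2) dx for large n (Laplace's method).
I(n) = sqrt(π/(39n))

Here φ(x) = 39 · (x − 4)^2 has its unique minimum at x* = 4 with φ(x*) = 0 and φ''(x*) = 78. Laplace's method gives
  I(n) ~ e^(−n φ(x*)) · sqrt(2π / (n · φ''(x*))) = sqrt(2π / (78n)) = sqrt(π/(39n)).
This is exact: substituting u = (x − 4)·sqrt(39n) gives I(n) = (1/sqrt(39n)) ∫_{−∞}^{∞} e^(−u^2) du = sqrt(π/(39n)).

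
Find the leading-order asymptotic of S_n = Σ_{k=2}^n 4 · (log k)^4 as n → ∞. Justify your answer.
S_n ~ 4 · n · (log n)^4

By integral comparison, S_n = ∫_1^n 4 · (log x)^4 dx + O((log n)^4). For the integral, the leading term of ∫_1^n (log x)^4 dx is n · (log n)^4 (by repeated integration by parts; each step lowers the log-exponent and produces a relatively O(1/log n) correction). Hence S_n ~ 4 · n · (log n)^4.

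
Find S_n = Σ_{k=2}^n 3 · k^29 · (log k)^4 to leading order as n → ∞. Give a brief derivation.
S_n ~ n^30 · (log n)^4 / 10

By integral comparison, S_n = ∫_1^n 3 · x^29 · (log x)^4 dx + O(n^29 · (log n)^4). For the integral, the leading term of ∫_1^n x^29 (log x)^4 dx is n^30/30 · (log n)^4 (by repeated integration by parts; each step lowers the log-exponent and produces a relatively O(1/log n) correction). Hence S_n ~ n^30 · (log n)^4 / 10.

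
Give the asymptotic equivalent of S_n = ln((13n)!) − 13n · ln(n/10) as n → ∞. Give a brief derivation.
S_n ~ 13n · (ln 130 − 1) + O(ln n)

Stirling: ln((13n)!) = 13n ln(13n) − 13n + O(ln n).
  S_n = 13n ln(13n) − 13n − 13n ln(n/10) + O(ln n)
      = 13n ln(13n) − 13n ln n + 13n ln 10 − 13n + O(ln n)
      = 13n ln 13 + 13n ln 10 − 13n + O(ln n)
      = 13n (ln 130 − 1) + O(ln n).
Numerically ln(130) − 1 ≈ 3.8675.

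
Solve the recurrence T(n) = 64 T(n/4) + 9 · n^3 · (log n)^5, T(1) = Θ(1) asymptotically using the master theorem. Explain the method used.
T(n) = Θ(n^3 · (log n)^6)

Here log_4 64 = 3 and f(n) = 9 · n^3 · (log n)^5 = Θ(n^(log_4 64) · (log n)^5). This is the extended Case 2 of the master theorem (f matches the critical exponent up to log factors), giving T(n) = Θ(n^(log_4 64) · (log n)^(5+1)) = Θ(n^3 · (log n)^6).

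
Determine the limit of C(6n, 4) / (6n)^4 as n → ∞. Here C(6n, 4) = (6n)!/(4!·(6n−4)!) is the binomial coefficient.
lim = 1/4! = 1/24

With N = 6n → ∞: C(N, 4) / N^4 = [N(N−1)…(N−3)] / (4! · N^4) = (1/4!) · 1 · (1 − 1/(6n)) · (1 − 2/(6n)) · (1 − 3/(6n)). Each factor → 1 as N → ∞, so the limit is 1/4! = 1/24.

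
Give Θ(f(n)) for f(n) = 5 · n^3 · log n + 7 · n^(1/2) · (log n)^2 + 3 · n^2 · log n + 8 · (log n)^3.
f(n) ∈ Θ(n^3 · log n)

Compare the terms by growth order. For large n, n^a · (log n)^b dominates n^a' · (log n)^b' iff a > a', or (a = a' and b > b'). Ranking the 4 terms shows the dominant one is 5 · n^3 · log n. Hence f(n) ∈ Θ(n^3 · log n).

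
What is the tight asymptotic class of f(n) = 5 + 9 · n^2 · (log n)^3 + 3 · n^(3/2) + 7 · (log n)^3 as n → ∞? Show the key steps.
f(n) ∈ Θ(n^2 · (log n)^3)

Compare the terms by growth order. For large n, n^a · (log n)^b dominates n^a' · (log n)^b' iff a > a', or (a = a' and b > b'). Ranking the 4 terms shows the dominant one is 9 · n^2 · (log n)^3. Hence f(n) ∈ Θ(n^2 · (log n)^3).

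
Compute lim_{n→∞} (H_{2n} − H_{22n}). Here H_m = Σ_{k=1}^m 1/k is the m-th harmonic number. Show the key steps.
lim = ln(2/22) = −ln 11

Euler-Maclaurin gives H_m = ln m + γ + 1/(2m) + O(1/m^2). The γ and O(1/m) terms cancel in the difference:
  H_{2n} − H_{22n} = ln(2n) − ln(22n) + O(1/n) = ln(2/22) + O(1/n).
Hence the limit is ln(2/22) = −ln 11.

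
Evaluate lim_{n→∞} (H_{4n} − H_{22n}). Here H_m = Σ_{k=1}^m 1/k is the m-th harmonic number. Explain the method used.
lim = ln(4/22) = ln(2/11)

Euler-Maclaurin gives H_m = ln m + γ + 1/(2m) + O(1/m^2). The γ and O(1/m) terms cancel in the difference:
  H_{4n} − H_{22n} = ln(4n) − ln(22n) + O(1/n) = ln(4/22) + O(1/n).
Hence the limit is ln(4/22) = ln(2/11).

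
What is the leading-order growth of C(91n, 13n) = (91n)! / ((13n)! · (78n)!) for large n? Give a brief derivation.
C(91n, 13n) ~ (823543/46656)^(13n) · sqrt(7/(12π·13n))

Write N = 13n. Apply Stirling to each factorial:
  (7N)! ~ sqrt(2π·7N) · (7N/e)^(7N),
  N! ~ sqrt(2π N) · (N/e)^N,
  (6N)! ~ sqrt(2π·6N) · (6N/e)^(6N).
The exponential factors combine to (7N)^(7N) / (N^N · (6N)^(6N)) = 7^(7N)/6^(6N) = (7^7/6^6)^N = (823543/46656)^N.
The square-root prefactors combine to sqrt(2π·7N) / (sqrt(2π N)·sqrt(2π·6N)) = sqrt(7 / (2π·6·N)) = sqrt(7/(12π·13n)).
Substituting N = 13n: C(91n, 13n) ~ (823543/46656)^(13n) · sqrt(7/(12π·13n)).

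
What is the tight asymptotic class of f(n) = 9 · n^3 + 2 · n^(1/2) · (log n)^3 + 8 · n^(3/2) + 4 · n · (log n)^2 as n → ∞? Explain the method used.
f(n) ∈ Θ(n^3)

Compare the terms by growth order. For large n, n^a · (log n)^b dominates n^a' · (log n)^b' iff a > a', or (a = a' and b > b'). Ranking the 4 terms shows the dominant one is 9 · n^3. Hence f(n) ∈ Θ(n^3).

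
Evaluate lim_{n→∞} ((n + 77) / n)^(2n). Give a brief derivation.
lim = e^154

Rewrite as (1 + 77/n)^(2n). By the standard limit (1 + x/n)^n → e^x, we have (1 + 77/n)^n → e^77, and raising to the 2nd power gives e^154.
More precisely, ln[(1 + 77/n)^(2n)] = 2n · ln(1 + 77/n) = 2n · (77/n + O(1/n^2)) = 154 + O(1/n) → 154.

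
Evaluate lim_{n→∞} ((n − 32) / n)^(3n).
lim = e^(−96)

Rewrite as (1 − 32/n)^(3n). By the standard limit (1 + x/n)^n → e^x, we have (1 − 32/n)^n → e^(−32), and raising to the 3rd power gives e^(−96).
More precisely, ln[(1 − 32/n)^(3n)] = 3n · ln(1 − 32/n) = 3n · (-32/n + O(1/n^2)) = -96 + O(1/n) → -96.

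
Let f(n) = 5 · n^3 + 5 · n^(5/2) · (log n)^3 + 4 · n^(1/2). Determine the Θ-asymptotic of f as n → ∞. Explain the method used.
f(n) ∈ Θ(n^3)

Compare the terms by growth order. For large n, n^a · (log n)^b dominates n^a' · (log n)^b' iff a > a', or (a = a' and b > b'). Ranking the 3 terms shows the dominant one is 5 · n^3. Hence f(n) ∈ Θ(n^3).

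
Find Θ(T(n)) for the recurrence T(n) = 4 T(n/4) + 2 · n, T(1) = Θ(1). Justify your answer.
T(n) = Θ(n log n)

log_4 4 = 1, and f(n) = 2 · n = Θ(n^(log_4 4)). This is Case 2 of the master theorem: T(n) = Θ(f(n) · log n) = Θ(n log n).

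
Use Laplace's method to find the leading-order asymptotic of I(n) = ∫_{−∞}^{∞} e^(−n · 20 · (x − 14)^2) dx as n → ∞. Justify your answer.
I(n) = sqrt(π/(20n))

Here φ(x) = 20 · (x − 14)^2 has its unique minimum at x* = 14 with φ(x*) = 0 and φ''(x*) = 40. Laplace's method gives
  I(n) ~ e^(−n φ(x*)) · sqrt(2π / (n · φ''(x*))) = sqrt(2π / (40n)) = sqrt(π/(20n)).
This is exact: substituting u = (x − 14)·sqrt(20n) gives I(n) = (1/sqrt(20n)) ∫_{−∞}^{∞} e^(−u^2) du = sqrt(π/(20n)).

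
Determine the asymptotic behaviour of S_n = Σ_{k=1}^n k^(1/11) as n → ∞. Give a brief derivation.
S_n ~ (11/12) · n^(12/11)

Integral comparison: Σ_{k=1}^n k^(1/11) = ∫_0^n x^(1/11) dx + O(n^(1/11)). The integral is n^(1 + 1/11) / (1 + 1/11) = n^((1+11)/11) / ((1+11)/11) = (11/12) · n^(12/11).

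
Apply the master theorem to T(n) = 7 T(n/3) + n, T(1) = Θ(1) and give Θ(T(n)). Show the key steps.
T(n) = Θ(n^(log_3 7))

Master theorem: compare f(n) = n to n^(log_3 7) where log_3 7 ≈ 1.771. Since 1 < log_3 7, we have f(n) = O(n^(log_3 7 − ε)) for some ε > 0 — Case 1. Hence T(n) = Θ(n^(log_3 7)).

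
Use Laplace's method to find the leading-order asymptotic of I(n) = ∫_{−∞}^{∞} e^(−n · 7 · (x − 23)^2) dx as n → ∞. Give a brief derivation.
I(n) = sqrt(π/(7n))

Here φ(x) = 7 · (x − 23)^2 has its unique minimum at x* = 23 with φ(x*) = 0 and φ''(x*) = 14. Laplace's method gives
  I(n) ~ e^(−n φ(x*)) · sqrt(2π / (n · φ''(x*))) = sqrt(2π / (14n)) = sqrt(π/(7n)).
This is exact: substituting u = (x − 23)·sqrt(7n) gives I(n) = (1/sqrt(7n)) ∫_{−∞}^{∞} e^(−u^2) du = sqrt(π/(7n)).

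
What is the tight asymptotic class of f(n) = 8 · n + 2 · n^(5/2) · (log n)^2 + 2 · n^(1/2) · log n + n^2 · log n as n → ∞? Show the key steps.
f(n) ∈ Θ(n^(5/2) · (log n)^2)

Compare the terms by growth order. For large n, n^a · (log n)^b dominates n^a' · (log n)^b' iff a > a', or (a = a' and b > b'). Ranking the 4 terms shows the dominant one is 2 · n^(5/2) · (log n)^2. Hence f(n) ∈ Θ(n^(5/2) · (log n)^2).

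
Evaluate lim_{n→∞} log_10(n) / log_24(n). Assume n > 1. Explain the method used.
lim = ln(24) / ln(10) = log_10(24)

Change of base: log_10(n) = ln n / ln 10 and log_24(n) = ln n / ln 24. The ratio is (ln n / ln 10) · (ln 24 / ln n) = ln 24 / ln 10, a constant independent of n. So the limit is ln 24 / ln 10 = log_10(24).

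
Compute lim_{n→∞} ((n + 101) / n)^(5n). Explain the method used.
lim = e^505

Rewrite as (1 + 101/n)^(5n). By the standard limit (1 + x/n)^n → e^x, we have (1 + 101/n)^n → e^101, and raising to the 5th power gives e^505.
More precisely, ln[(1 + 101/n)^(5n)] = 5n · ln(1 + 101/n) = 5n · (101/n + O(1/n^2)) = 505 + O(1/n) → 505.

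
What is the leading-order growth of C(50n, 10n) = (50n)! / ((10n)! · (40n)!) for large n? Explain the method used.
C(50n, 10n) ~ (3125/256)^(10n) · sqrt(5/(8π·10n))

Write N = 10n. Apply Stirling to each factorial:
  (5N)! ~ sqrt(2π·5N) · (5N/e)^(5N),
  N! ~ sqrt(2π N) · (N/e)^N,
  (4N)! ~ sqrt(2π·4N) · (4N/e)^(4N).
The exponential factors combine to (5N)^(5N) / (N^N · (4N)^(4N)) = 5^(5N)/4^(4N) = (5^5/4^4)^N = (3125/256)^N.
The square-root prefactors combine to sqrt(2π·5N) / (sqrt(2π N)·sqrt(2π·4N)) = sqrt(5 / (2π·4·N)) = sqrt(5/(8π·10n)).
Substituting N = 10n: C(50n, 10n) ~ (3125/256)^(10n) · sqrt(5/(8π·10n)).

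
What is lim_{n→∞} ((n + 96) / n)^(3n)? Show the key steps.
lim = e^288

Rewrite as (1 + 96/n)^(3n). By the standard limit (1 + x/n)^n → e^x, we have (1 + 96/n)^n → e^96, and raising to the 3rd power gives e^288.
More precisely, ln[(1 + 96/n)^(3n)] = 3n · ln(1 + 96/n) = 3n · (96/n + O(1/n^2)) = 288 + O(1/n) → 288.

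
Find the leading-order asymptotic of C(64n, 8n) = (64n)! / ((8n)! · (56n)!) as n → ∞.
C(64n, 8n) ~ (16777216/823543)^(8n) · sqrt(4/(7π·8n))

Write N = 8n. Apply Stirling to each factorial:
  (8N)! ~ sqrt(2π·8N) · (8N/e)^(8N),
  N! ~ sqrt(2π N) · (N/e)^N,
  (7N)! ~ sqrt(2π·7N) · (7N/e)^(7N).
The exponential factors combine to (8N)^(8N) / (N^N · (7N)^(7N)) = 8^(8N)/7^(7N) = (8^8/7^7)^N = (16777216/823543)^N.
The square-root prefactors combine to sqrt(2π·8N) / (sqrt(2π N)·sqrt(2π·7N)) = sqrt(8 / (2π·7·N)) = sqrt(4/(7π·8n)).
Substituting N = 8n: C(64n, 8n) ~ (16777216/823543)^(8n) · sqrt(4/(7π·8n)).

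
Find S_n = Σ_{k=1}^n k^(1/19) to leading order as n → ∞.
S_n ~ (19/20) · n^(20/19)

Integral comparison: Σ_{k=1}^n k^(1/19) = ∫_0^n x^(1/19) dx + O(n^(1/19)). The integral is n^(1 + 1/19) / (1 + 1/19) = n^((1+19)/19) / ((1+19)/19) = (19/20) · n^(20/19).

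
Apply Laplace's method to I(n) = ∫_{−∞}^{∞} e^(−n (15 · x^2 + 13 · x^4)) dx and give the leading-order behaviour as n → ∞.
I(n) ~ sqrt(π/(15n))

φ(x) = 15 · x^2 + 13 · x^4 has its unique global minimum at x* = 0 (since φ'(x) = 30x + 52x^3 = 0 only at x = 0 for real x with both coefficients positive, and φ → ∞ as |x| → ∞). At x* = 0, φ(0) = 0 and φ''(0) = 30. Laplace's method then gives
  I(n) ~ sqrt(2π / (n · φ''(0))) · e^(−n φ(0)) = sqrt(2π / (30n)) = sqrt(π/(15n)).
The 13 · x^4 term contributes only at subleading order (an O(1/n) relative correction).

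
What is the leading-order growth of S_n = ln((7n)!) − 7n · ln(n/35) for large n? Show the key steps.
S_n ~ 7n · (ln 245 − 1) + O(ln n)

Stirling: ln((7n)!) = 7n ln(7n) − 7n + O(ln n).
  S_n = 7n ln(7n) − 7n − 7n ln(n/35) + O(ln n)
      = 7n ln(7n) − 7n ln n + 7n ln 35 − 7n + O(ln n)
      = 7n ln 7 + 7n ln 35 − 7n + O(ln n)
      = 7n (ln 245 − 1) + O(ln n).
Numerically ln(245) − 1 ≈ 4.5013.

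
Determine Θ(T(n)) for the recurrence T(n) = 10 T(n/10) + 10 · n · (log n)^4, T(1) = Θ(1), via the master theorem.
T(n) = Θ(n · (log n)^5)

Here log_10 10 = 1 and f(n) = 10 · n · (log n)^4 = Θ(n^(log_10 10) · (log n)^4). This is the extended Case 2 of the master theorem (f matches the critical exponent up to log factors), giving T(n) = Θ(n^(log_10 10) · (log n)^(4+1)) = Θ(n · (log n)^5).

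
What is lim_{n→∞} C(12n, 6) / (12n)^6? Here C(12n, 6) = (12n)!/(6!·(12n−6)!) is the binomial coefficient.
lim = 1/6! = 1/720

With N = 12n → ∞: C(N, 6) / N^6 = [N(N−1)…(N−5)] / (6! · N^6) = (1/6!) · 1 · (1 − 1/(12n)) · … · (1 − 5/(12n)). Each factor → 1 as N → ∞, so the limit is 1/6! = 1/720.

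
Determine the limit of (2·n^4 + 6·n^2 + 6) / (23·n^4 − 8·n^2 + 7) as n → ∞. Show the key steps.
lim = 2/23

For large n the leading n^4 terms dominate both numerator and denominator. Dividing top and bottom by n^4, every other term tends to 0, leaving 2/23.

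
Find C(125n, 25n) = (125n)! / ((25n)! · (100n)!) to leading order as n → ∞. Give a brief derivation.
C(125n, 25n) ~ (3125/256)^(25n) · sqrt(5/(8π·25n))

Write N = 25n. Apply Stirling to each factorial:
  (5N)! ~ sqrt(2π·5N) · (5N/e)^(5N),
  N! ~ sqrt(2π N) · (N/e)^N,
  (4N)! ~ sqrt(2π·4N) · (4N/e)^(4N).
The exponential factors combine to (5N)^(5N) / (N^N · (4N)^(4N)) = 5^(5N)/4^(4N) = (5^5/4^4)^N = (3125/256)^N.
The square-root prefactors combine to sqrt(2π·5N) / (sqrt(2π N)·sqrt(2π·4N)) = sqrt(5 / (2π·4·N)) = sqrt(5/(8π·25n)).
Substituting N = 25n: C(125n, 25n) ~ (3125/256)^(25n) · sqrt(5/(8π·25n)).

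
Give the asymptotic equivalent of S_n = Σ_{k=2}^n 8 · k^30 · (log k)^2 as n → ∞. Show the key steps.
S_n ~ 8 · n^31 · (log n)^2 / 31

By integral comparison, S_n = ∫_1^n 8 · x^30 · (log x)^2 dx + O(n^30 · (log n)^2). For the integral, the leading term of ∫_1^n x^30 (log x)^2 dx is n^31/31 · (log n)^2 (by repeated integration by parts; each step lowers the log-exponent and produces a relatively O(1/log n) correction). Hence S_n ~ 8 · n^31 · (log n)^2 / 31.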